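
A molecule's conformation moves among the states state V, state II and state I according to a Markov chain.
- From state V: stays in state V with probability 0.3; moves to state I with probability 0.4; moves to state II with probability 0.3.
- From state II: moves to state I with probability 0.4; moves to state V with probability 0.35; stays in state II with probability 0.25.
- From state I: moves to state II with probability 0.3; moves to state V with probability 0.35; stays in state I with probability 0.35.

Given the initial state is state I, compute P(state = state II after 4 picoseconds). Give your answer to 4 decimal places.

0.2857

Propagate the distribution vector 4 picoseconds from state I.
After 0 picoseconds: (0.0000, 0.0000, 1.0000)
After 1 picosecond: (0.3500, 0.3000, 0.3500)
After 2 picoseconds: (0.3325, 0.2850, 0.3825)
After 3 picoseconds: (0.3334, 0.2858, 0.3809)
After 4 picoseconds: (0.3333, 0.2857, 0.3810)
P(in state II after 4 picoseconds) = 0.2857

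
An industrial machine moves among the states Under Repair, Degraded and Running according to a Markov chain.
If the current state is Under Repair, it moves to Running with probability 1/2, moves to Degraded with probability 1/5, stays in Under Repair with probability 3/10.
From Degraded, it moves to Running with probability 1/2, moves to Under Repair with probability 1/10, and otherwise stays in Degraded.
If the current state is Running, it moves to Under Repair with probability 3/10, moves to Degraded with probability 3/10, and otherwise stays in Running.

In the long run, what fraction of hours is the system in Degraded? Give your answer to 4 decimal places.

Let the stationary distribution be π with π = πP and π_1 + π_2 + π_3 = 1.
π_1 = 0.3·π_1 + 0.1·π_2 + 0.3·π_3
π_2 = 0.2·π_1 + 0.4·π_2 + 0.3·π_3
Solving with the normalization constraint gives π = (0.2386, 0.3068, 0.4545).
So the stationary probability of Degraded is 0.3068.

0.3068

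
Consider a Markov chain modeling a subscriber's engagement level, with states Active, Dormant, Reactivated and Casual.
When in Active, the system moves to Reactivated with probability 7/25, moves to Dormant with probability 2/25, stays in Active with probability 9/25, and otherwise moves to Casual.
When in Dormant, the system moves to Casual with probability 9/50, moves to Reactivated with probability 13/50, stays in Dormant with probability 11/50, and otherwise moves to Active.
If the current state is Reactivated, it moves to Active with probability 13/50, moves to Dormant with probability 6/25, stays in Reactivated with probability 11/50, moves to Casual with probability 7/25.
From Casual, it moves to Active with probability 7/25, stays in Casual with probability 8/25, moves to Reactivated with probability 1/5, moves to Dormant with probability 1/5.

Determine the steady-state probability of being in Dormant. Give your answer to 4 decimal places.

0.1759

Let the stationary distribution be π with π = πP and π_1 + π_2 + π_3 + π_4 = 1.
π_1 = 0.36·π_1 + 0.34·π_2 + 0.26·π_3 + 0.28·π_4
π_2 = 0.08·π_1 + 0.22·π_2 + 0.24·π_3 + 0.2·π_4
π_3 = 0.28·π_1 + 0.26·π_2 + 0.22·π_3 + 0.2·π_4
Solving with the normalization constraint gives π = (0.3106, 0.1759, 0.2402, 0.2733).
So the stationary probability of Dormant is 0.1759.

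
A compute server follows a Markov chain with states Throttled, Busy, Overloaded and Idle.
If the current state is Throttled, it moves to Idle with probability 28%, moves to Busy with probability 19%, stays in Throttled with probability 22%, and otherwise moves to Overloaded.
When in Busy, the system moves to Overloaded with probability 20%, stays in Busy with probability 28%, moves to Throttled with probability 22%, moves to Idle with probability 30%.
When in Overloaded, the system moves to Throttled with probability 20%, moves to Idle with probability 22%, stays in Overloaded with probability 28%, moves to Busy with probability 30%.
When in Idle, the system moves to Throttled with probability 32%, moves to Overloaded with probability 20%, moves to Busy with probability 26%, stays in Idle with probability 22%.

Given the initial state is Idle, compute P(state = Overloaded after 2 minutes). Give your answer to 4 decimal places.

0.2512

Propagate the distribution vector 2 minutes from Idle.
After 0 minutes: (0.0000, 0.0000, 0.0000, 1.0000)
After 1 minute: (0.3200, 0.2600, 0.2000, 0.2200)
After 2 minutes: (0.2380, 0.2508, 0.2512, 0.2600)
P(in Overloaded after 2 minutes) = 0.2512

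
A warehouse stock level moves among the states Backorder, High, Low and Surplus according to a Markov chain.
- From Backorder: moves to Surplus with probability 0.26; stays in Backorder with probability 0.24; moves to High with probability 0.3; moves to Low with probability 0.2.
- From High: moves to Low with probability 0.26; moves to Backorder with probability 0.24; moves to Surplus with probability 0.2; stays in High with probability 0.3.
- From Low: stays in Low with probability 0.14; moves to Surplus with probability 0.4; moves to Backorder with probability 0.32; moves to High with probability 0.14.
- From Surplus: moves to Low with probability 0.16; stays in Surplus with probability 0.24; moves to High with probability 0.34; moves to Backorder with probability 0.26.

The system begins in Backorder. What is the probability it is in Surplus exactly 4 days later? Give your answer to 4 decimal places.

0.2651

Propagate the distribution vector 4 days from Backorder.
After 0 days: (1.0000, 0.0000, 0.0000, 0.0000)
After 1 day: (0.2400, 0.3000, 0.2000, 0.2600)
After 2 days: (0.2612, 0.2784, 0.1956, 0.2648)
After 3 days: (0.2609, 0.2793, 0.1944, 0.2654)
After 4 days: (0.2609, 0.2795, 0.1945, 0.2651)
P(in Surplus after 4 days) = 0.2651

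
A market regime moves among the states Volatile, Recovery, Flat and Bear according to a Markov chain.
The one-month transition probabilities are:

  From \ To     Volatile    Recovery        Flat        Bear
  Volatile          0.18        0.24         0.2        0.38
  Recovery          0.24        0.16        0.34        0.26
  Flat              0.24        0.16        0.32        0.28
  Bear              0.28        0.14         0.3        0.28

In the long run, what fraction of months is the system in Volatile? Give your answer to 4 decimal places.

Let the stationary distribution be π with π = πP and π_1 + π_2 + π_3 + π_4 = 1.
π_1 = 0.18·π_1 + 0.24·π_2 + 0.24·π_3 + 0.28·π_4
π_2 = 0.24·π_1 + 0.16·π_2 + 0.16·π_3 + 0.14·π_4
π_3 = 0.2·π_1 + 0.34·π_2 + 0.32·π_3 + 0.3·π_4
Solving with the normalization constraint gives π = (0.2377, 0.1730, 0.2889, 0.3003).
So the stationary probability of Volatile is 0.2377.

0.2377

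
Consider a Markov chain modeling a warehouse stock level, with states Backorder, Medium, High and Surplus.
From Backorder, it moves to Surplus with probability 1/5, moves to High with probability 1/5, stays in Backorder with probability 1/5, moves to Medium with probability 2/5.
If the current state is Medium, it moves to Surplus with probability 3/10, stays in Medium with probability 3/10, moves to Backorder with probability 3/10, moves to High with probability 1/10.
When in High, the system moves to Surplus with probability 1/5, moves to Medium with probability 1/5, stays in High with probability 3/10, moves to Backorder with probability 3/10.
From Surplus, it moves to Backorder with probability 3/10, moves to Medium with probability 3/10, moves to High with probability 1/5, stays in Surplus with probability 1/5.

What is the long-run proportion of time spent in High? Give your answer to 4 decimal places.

0.1879

Let the stationary distribution be π with π = πP and π_1 + π_2 + π_3 + π_4 = 1.
π_1 = 0.2·π_1 + 0.3·π_2 + 0.3·π_3 + 0.3·π_4
π_2 = 0.4·π_1 + 0.3·π_2 + 0.2·π_3 + 0.3·π_4
π_3 = 0.2·π_1 + 0.1·π_2 + 0.3·π_3 + 0.2·π_4
Solving with the normalization constraint gives π = (0.2727, 0.3085, 0.1879, 0.2308).
So the stationary probability of High is 0.1879.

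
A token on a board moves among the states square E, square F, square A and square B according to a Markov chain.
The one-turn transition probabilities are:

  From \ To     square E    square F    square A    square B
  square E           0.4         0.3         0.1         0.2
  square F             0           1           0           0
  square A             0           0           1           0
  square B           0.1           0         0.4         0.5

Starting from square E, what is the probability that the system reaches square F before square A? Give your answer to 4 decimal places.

Let h(s) be the probability of absorption at square F starting from transient state s. Then h(square F) = 1 and h(square A) = 0. By first-step analysis:
h(square E) = 0.4·h(square E) + 0.3·1 + 0.1·0 + 0.2·h(square B)
h(square B) = 0.1·h(square E) + 0.4·0 + 0.5·h(square B)
Solving: h(square E) = 0.5357, h(square B) = 0.1071.
Starting from square E, the probability is 0.5357.

0.5357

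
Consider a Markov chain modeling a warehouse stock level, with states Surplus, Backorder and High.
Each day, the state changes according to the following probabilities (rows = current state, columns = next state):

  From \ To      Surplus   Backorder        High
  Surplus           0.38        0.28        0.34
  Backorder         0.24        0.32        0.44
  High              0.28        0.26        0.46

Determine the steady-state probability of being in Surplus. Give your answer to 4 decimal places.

Let the stationary distribution be π with π = πP and π_1 + π_2 + π_3 = 1.
π_1 = 0.38·π_1 + 0.24·π_2 + 0.28·π_3
π_2 = 0.28·π_1 + 0.32·π_2 + 0.26·π_3
Solving with the normalization constraint gives π = (0.2985, 0.2829, 0.4185).
So the stationary probability of Surplus is 0.2985.

0.2985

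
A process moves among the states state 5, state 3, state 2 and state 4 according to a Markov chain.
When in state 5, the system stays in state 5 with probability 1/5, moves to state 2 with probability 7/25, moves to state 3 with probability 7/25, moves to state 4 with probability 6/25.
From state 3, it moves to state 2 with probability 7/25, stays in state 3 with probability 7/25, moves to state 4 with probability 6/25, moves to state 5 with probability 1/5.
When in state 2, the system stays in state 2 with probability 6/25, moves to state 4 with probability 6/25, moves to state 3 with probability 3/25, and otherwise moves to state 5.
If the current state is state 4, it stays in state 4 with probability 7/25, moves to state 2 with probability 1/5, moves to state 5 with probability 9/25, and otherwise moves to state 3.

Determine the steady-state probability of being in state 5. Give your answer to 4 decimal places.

Let the stationary distribution be π with π = πP and π_1 + π_2 + π_3 + π_4 = 1.
π_1 = 0.2·π_1 + 0.2·π_2 + 0.4·π_3 + 0.36·π_4
π_2 = 0.28·π_1 + 0.28·π_2 + 0.12·π_3 + 0.16·π_4
π_3 = 0.28·π_1 + 0.28·π_2 + 0.24·π_3 + 0.2·π_4
Solving with the normalization constraint gives π = (0.2900, 0.2100, 0.2500, 0.2500).
So the stationary probability of state 5 is 0.2900.

0.2900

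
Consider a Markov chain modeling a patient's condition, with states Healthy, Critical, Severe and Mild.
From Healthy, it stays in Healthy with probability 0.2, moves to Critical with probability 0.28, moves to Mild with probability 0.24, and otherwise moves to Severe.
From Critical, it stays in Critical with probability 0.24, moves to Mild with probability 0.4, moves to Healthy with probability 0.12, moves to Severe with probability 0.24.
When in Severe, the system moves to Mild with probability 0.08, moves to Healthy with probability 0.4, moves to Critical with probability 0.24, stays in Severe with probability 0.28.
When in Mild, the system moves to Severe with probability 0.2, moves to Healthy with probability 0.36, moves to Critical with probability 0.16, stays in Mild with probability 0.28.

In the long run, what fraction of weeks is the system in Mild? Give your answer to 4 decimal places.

0.2467

Let the stationary distribution be π with π = πP and π_1 + π_2 + π_3 + π_4 = 1.
π_1 = 0.2·π_1 + 0.12·π_2 + 0.4·π_3 + 0.36·π_4
π_2 = 0.28·π_1 + 0.24·π_2 + 0.24·π_3 + 0.16·π_4
π_3 = 0.28·π_1 + 0.24·π_2 + 0.28·π_3 + 0.2·π_4
Solving with the normalization constraint gives π = (0.2712, 0.2311, 0.2510, 0.2467).
So the stationary probability of Mild is 0.2467.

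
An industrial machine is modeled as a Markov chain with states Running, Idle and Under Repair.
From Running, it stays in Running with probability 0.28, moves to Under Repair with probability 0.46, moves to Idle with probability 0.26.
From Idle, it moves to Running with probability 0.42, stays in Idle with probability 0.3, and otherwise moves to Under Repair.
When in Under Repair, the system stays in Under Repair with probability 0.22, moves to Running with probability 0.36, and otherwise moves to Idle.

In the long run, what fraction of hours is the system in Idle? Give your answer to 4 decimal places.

Let the stationary distribution be π with π = πP and π_1 + π_2 + π_3 = 1.
π_1 = 0.28·π_1 + 0.42·π_2 + 0.36·π_3
π_2 = 0.26·π_1 + 0.3·π_2 + 0.42·π_3
Solving with the normalization constraint gives π = (0.3514, 0.3248, 0.3238).
So the stationary probability of Idle is 0.3248.

0.3248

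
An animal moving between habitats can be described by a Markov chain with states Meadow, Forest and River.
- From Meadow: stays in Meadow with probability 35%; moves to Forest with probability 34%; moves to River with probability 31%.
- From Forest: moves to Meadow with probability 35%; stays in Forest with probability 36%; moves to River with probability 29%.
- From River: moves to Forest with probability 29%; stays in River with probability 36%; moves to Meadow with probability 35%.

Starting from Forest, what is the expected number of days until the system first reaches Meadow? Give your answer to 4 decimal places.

2.8571

Let t(s) be the expected number of days to first reach Meadow from state s, with t(Meadow) = 0. Conditioning on the first day:
t(Forest) = 1 + 0.36·t(Forest) + 0.29·t(River)
t(River) = 1 + 0.29·t(Forest) + 0.36·t(River)
Solving: t(Forest) = 2.8571, t(River) = 2.8571.
Expected days from Forest to Meadow: 2.8571.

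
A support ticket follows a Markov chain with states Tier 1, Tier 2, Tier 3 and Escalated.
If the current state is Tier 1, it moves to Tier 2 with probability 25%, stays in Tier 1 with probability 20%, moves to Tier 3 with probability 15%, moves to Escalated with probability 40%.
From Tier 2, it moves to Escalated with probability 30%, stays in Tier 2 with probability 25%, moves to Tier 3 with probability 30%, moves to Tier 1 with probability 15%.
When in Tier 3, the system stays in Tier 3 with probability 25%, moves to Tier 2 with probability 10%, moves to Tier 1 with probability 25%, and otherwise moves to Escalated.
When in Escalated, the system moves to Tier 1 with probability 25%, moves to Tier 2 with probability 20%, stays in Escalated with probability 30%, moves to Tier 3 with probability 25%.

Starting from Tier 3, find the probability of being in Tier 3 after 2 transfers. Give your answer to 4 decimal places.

0.2300

Propagate the distribution vector 2 transfers from Tier 3.
After 0 transfers: (0.0000, 0.0000, 1.0000, 0.0000)
After 1 transfer: (0.2500, 0.1000, 0.2500, 0.4000)
After 2 transfers: (0.2275, 0.1925, 0.2300, 0.3500)
P(in Tier 3 after 2 transfers) = 0.2300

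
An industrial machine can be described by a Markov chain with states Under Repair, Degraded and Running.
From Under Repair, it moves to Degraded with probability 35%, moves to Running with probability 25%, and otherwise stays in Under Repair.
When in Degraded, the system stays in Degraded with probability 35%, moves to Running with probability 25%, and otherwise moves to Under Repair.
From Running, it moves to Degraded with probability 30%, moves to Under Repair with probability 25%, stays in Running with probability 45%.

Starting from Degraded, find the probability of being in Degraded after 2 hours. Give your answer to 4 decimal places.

0.3375

Sum over the intermediate state after 1 hour:
P = P(Degraded→Under Repair)·P(Under Repair→Degraded) + P(Degraded→Degraded)·P(Degraded→Degraded) + P(Degraded→Running)·P(Running→Degraded)
  = 0.4×0.35 + 0.35×0.35 + 0.25×0.3
  = 0.1400 + 0.1225 + 0.0750 = 0.3375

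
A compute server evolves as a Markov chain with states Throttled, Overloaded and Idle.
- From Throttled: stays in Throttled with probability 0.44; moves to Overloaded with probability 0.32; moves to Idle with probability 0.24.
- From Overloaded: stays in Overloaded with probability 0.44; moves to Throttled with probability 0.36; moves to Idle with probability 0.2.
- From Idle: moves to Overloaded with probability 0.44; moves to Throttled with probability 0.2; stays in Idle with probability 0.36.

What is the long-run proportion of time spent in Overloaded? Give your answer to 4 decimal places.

0.3984

Let the stationary distribution be π with π = πP and π_1 + π_2 + π_3 = 1.
π_1 = 0.44·π_1 + 0.36·π_2 + 0.2·π_3
π_2 = 0.32·π_1 + 0.44·π_2 + 0.44·π_3
Solving with the normalization constraint gives π = (0.3470, 0.3984, 0.2546).
So the stationary probability of Overloaded is 0.3984.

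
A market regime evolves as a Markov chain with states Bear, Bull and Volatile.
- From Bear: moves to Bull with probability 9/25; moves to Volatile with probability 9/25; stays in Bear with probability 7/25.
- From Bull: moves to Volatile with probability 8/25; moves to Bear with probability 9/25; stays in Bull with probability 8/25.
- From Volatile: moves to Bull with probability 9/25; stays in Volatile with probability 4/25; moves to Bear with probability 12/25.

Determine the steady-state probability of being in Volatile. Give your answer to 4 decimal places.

0.2885

Let the stationary distribution be π with π = πP and π_1 + π_2 + π_3 = 1.
π_1 = 0.28·π_1 + 0.36·π_2 + 0.48·π_3
π_2 = 0.36·π_1 + 0.32·π_2 + 0.36·π_3
Solving with the normalization constraint gives π = (0.3654, 0.3462, 0.2885).
So the stationary probability of Volatile is 0.2885.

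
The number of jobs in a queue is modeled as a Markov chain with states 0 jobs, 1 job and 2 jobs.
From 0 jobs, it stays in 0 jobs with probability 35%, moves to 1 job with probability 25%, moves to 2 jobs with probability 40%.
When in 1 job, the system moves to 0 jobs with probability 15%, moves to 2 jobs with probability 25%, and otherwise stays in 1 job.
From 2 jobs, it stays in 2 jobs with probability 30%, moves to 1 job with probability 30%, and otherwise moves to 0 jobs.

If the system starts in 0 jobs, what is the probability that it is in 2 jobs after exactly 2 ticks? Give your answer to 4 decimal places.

0.3225

Sum over the intermediate state after 1 tick:
P = P(0 jobs→0 jobs)·P(0 jobs→2 jobs) + P(0 jobs→1 job)·P(1 job→2 jobs) + P(0 jobs→2 jobs)·P(2 jobs→2 jobs)
  = 0.35×0.4 + 0.25×0.25 + 0.4×0.3
  = 0.1400 + 0.0625 + 0.1200 = 0.3225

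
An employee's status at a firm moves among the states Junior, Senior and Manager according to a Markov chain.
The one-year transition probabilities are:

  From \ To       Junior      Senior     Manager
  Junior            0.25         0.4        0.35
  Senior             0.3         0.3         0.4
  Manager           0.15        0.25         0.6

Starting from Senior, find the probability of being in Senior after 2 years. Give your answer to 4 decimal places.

Sum over the intermediate state after 1 year:
P = P(Senior→Junior)·P(Junior→Senior) + P(Senior→Senior)·P(Senior→Senior) + P(Senior→Manager)·P(Manager→Senior)
  = 0.3×0.4 + 0.3×0.3 + 0.4×0.25
  = 0.1200 + 0.0900 + 0.1000 = 0.3100

0.3100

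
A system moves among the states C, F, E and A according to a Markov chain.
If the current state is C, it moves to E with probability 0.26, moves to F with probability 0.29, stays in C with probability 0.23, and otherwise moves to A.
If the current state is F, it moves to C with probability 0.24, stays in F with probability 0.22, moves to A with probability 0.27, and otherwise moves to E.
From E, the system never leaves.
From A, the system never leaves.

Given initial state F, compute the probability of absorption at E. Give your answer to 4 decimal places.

0.5090

Let h(s) be the probability of absorption at E starting from transient state s. Then h(E) = 1 and h(A) = 0. By first-step analysis:
h(C) = 0.23·h(C) + 0.29·h(F) + 0.26·1 + 0.22·0
h(F) = 0.24·h(C) + 0.22·h(F) + 0.27·1 + 0.27·0
Solving: h(C) = 0.5294, h(F) = 0.5090.
Starting from F, the probability is 0.5090.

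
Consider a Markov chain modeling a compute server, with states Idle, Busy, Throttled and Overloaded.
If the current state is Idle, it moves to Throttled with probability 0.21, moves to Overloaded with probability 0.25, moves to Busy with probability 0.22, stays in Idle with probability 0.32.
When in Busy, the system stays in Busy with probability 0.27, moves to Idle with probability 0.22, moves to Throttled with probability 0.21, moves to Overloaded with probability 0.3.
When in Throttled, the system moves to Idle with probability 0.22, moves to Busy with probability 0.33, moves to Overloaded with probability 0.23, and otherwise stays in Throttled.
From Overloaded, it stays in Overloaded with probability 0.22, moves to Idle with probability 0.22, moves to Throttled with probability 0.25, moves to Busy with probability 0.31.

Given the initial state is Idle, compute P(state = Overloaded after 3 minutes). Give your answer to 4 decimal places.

Propagate the distribution vector 3 minutes from Idle.
After 0 minutes: (1.0000, 0.0000, 0.0000, 0.0000)
After 1 minute: (0.3200, 0.2200, 0.2100, 0.2500)
After 2 minutes: (0.2520, 0.2766, 0.2221, 0.2493)
After 3 minutes: (0.2452, 0.2807, 0.2222, 0.2519)
P(in Overloaded after 3 minutes) = 0.2519

0.2519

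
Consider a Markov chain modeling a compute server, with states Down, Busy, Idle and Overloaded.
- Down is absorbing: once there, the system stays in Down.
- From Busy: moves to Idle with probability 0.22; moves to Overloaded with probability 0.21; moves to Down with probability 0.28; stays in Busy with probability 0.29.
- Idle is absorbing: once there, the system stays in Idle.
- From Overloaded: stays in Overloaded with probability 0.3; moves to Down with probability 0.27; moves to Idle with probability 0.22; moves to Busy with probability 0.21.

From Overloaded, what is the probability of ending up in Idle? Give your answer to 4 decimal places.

0.4469

Let h(s) be the probability of absorption at Idle starting from transient state s. Then h(Idle) = 1 and h(Down) = 0. By first-step analysis:
h(Busy) = 0.28·0 + 0.29·h(Busy) + 0.22·1 + 0.21·h(Overloaded)
h(Overloaded) = 0.27·0 + 0.21·h(Busy) + 0.22·1 + 0.3·h(Overloaded)
Solving: h(Busy) = 0.4420, h(Overloaded) = 0.4469.
Starting from Overloaded, the probability is 0.4469.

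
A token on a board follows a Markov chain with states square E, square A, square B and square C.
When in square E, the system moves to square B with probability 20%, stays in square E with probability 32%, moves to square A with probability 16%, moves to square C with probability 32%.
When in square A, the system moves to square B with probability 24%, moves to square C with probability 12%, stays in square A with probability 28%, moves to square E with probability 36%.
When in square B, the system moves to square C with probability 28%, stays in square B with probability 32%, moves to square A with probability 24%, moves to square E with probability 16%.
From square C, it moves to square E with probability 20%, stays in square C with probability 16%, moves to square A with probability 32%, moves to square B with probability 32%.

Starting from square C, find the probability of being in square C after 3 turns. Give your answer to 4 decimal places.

0.2244

Propagate the distribution vector 3 turns from square C.
After 0 turns: (0.0000, 0.0000, 0.0000, 1.0000)
After 1 turn: (0.2000, 0.3200, 0.3200, 0.1600)
After 2 turns: (0.2624, 0.2496, 0.2704, 0.2176)
After 3 turns: (0.2606, 0.2464, 0.2685, 0.2244)
P(in square C after 3 turns) = 0.2244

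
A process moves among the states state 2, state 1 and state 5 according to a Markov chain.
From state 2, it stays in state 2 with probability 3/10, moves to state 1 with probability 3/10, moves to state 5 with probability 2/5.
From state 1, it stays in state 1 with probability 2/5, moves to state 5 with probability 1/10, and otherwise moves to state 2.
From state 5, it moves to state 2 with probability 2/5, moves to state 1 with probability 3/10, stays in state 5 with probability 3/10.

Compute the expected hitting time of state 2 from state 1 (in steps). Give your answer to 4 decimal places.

2.0513

Let t(s) be the expected number of steps to first reach state 2 from state s, with t(state 2) = 0. Conditioning on the first step:
t(state 1) = 1 + 0.4·t(state 1) + 0.1·t(state 5)
t(state 5) = 1 + 0.3·t(state 1) + 0.3·t(state 5)
Solving: t(state 1) = 2.0513, t(state 5) = 2.3077.
Expected steps from state 1 to state 2: 2.0513.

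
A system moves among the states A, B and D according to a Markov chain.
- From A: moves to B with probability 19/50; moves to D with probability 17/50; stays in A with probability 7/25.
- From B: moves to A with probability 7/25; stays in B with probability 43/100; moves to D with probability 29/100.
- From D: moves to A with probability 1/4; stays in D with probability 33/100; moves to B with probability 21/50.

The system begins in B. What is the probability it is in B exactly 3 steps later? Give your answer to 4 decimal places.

Propagate the distribution vector 3 steps from B.
After 0 steps: (0.0000, 1.0000, 0.0000)
After 1 step: (0.2800, 0.4300, 0.2900)
After 2 steps: (0.2713, 0.4131, 0.3156)
After 3 steps: (0.2705, 0.4133, 0.3162)
P(in B after 3 steps) = 0.4133

0.4133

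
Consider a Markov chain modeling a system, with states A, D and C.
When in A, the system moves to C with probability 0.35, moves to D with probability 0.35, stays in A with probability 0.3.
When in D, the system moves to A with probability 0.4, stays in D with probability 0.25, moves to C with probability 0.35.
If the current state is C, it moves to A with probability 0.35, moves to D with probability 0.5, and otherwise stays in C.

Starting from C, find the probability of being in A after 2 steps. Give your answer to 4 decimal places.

Sum over the intermediate state after 1 step:
P = P(C→A)·P(A→A) + P(C→D)·P(D→A) + P(C→C)·P(C→A)
  = 0.35×0.3 + 0.5×0.4 + 0.15×0.35
  = 0.1050 + 0.2000 + 0.0525 = 0.3575

0.3575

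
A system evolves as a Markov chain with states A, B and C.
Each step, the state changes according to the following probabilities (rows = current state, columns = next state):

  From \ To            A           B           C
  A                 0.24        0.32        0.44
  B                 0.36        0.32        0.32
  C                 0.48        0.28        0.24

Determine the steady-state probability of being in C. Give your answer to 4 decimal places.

Let the stationary distribution be π with π = πP and π_1 + π_2 + π_3 = 1.
π_1 = 0.24·π_1 + 0.36·π_2 + 0.48·π_3
π_2 = 0.32·π_1 + 0.32·π_2 + 0.28·π_3
Solving with the normalization constraint gives π = (0.3574, 0.3066, 0.3360).
So the stationary probability of C is 0.3360.

0.3360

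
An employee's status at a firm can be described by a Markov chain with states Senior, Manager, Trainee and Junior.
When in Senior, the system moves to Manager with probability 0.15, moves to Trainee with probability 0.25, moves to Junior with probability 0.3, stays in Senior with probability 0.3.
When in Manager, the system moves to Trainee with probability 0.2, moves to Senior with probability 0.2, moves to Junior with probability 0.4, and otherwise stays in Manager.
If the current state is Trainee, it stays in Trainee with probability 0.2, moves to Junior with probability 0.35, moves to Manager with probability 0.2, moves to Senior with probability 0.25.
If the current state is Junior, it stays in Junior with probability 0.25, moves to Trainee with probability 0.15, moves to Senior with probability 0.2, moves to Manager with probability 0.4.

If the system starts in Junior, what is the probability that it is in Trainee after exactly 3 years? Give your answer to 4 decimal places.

Propagate the distribution vector 3 years from Junior.
After 0 years: (0.0000, 0.0000, 0.0000, 1.0000)
After 1 year: (0.2000, 0.4000, 0.1500, 0.2500)
After 2 years: (0.2275, 0.2400, 0.1975, 0.3350)
After 3 years: (0.2326, 0.2556, 0.1946, 0.3171)
P(in Trainee after 3 years) = 0.1946

0.1946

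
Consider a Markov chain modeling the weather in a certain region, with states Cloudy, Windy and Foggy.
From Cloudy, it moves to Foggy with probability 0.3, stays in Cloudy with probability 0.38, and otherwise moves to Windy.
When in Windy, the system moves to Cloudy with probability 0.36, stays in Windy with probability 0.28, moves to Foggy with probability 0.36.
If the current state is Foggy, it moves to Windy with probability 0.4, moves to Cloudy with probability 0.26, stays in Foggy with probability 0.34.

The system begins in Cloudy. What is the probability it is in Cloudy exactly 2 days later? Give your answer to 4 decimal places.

Sum over the intermediate state after 1 day:
P = P(Cloudy→Cloudy)·P(Cloudy→Cloudy) + P(Cloudy→Windy)·P(Windy→Cloudy) + P(Cloudy→Foggy)·P(Foggy→Cloudy)
  = 0.38×0.38 + 0.32×0.36 + 0.3×0.26
  = 0.1444 + 0.1152 + 0.0780 = 0.3376

0.3376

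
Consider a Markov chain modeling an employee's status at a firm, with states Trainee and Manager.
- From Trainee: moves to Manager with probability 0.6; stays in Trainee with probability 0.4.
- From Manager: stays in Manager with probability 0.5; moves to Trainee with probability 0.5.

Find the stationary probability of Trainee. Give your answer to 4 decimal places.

Let the stationary distribution be π with π = πP and π_1 + π_2 = 1.
π_1 = 0.4·π_1 + 0.5·π_2
Solving with the normalization constraint gives π = (0.4545, 0.5455).
So the stationary probability of Trainee is 0.4545.

0.4545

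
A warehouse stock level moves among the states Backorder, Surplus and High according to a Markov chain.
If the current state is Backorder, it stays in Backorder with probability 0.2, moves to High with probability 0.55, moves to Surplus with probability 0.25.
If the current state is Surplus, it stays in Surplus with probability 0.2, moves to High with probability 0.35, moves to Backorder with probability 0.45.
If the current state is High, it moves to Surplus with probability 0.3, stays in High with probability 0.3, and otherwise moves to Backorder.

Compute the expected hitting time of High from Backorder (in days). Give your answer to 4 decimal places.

Let t(s) be the expected number of days to first reach High from state s, with t(High) = 0. Conditioning on the first day:
t(Backorder) = 1 + 0.2·t(Backorder) + 0.25·t(Surplus)
t(Surplus) = 1 + 0.45·t(Backorder) + 0.2·t(Surplus)
Solving: t(Backorder) = 1.9905, t(Surplus) = 2.3697.
Expected days from Backorder to High: 1.9905.

1.9905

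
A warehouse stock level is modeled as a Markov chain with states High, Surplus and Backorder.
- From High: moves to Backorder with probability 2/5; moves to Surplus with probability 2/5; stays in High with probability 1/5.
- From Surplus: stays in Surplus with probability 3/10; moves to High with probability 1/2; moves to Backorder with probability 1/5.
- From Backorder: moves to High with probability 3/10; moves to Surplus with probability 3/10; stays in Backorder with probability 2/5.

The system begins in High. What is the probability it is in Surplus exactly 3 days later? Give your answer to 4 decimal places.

Propagate the distribution vector 3 days from High.
After 0 days: (1.0000, 0.0000, 0.0000)
After 1 day: (0.2000, 0.4000, 0.4000)
After 2 days: (0.3600, 0.3200, 0.3200)
After 3 days: (0.3280, 0.3360, 0.3360)
P(in Surplus after 3 days) = 0.3360

0.3360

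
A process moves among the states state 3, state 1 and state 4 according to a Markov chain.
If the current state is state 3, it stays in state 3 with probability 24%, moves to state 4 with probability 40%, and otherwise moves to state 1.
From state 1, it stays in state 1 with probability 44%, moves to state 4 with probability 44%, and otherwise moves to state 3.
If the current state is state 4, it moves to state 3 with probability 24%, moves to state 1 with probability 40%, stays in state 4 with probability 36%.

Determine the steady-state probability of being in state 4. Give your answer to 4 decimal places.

Let the stationary distribution be π with π = πP and π_1 + π_2 + π_3 = 1.
π_1 = 0.24·π_1 + 0.12·π_2 + 0.24·π_3
π_2 = 0.36·π_1 + 0.44·π_2 + 0.4·π_3
Solving with the normalization constraint gives π = (0.1910, 0.4087, 0.4003).
So the stationary probability of state 4 is 0.4003.

0.4003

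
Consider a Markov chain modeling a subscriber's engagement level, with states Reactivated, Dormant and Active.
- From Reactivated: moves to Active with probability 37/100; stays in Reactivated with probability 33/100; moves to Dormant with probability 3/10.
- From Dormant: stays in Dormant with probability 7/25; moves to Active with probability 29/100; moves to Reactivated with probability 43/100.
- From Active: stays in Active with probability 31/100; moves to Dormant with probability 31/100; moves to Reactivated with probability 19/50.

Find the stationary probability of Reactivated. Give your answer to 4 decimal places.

Let the stationary distribution be π with π = πP and π_1 + π_2 + π_3 = 1.
π_1 = 0.33·π_1 + 0.43·π_2 + 0.38·π_3
π_2 = 0.3·π_1 + 0.28·π_2 + 0.31·π_3
Solving with the normalization constraint gives π = (0.3761, 0.2973, 0.3266).
So the stationary probability of Reactivated is 0.3761.

0.3761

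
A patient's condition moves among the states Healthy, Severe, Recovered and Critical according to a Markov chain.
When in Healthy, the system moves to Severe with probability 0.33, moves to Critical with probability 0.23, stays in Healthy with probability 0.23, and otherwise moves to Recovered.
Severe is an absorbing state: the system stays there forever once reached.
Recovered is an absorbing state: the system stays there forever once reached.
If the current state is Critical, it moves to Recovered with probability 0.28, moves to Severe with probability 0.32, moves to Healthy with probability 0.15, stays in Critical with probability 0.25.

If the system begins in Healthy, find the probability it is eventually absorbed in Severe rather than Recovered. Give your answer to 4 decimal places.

Let h(s) be the probability of absorption at Severe starting from transient state s. Then h(Severe) = 1 and h(Recovered) = 0. By first-step analysis:
h(Healthy) = 0.23·h(Healthy) + 0.33·1 + 0.21·0 + 0.23·h(Critical)
h(Critical) = 0.15·h(Healthy) + 0.32·1 + 0.28·0 + 0.25·h(Critical)
Solving: h(Healthy) = 0.5913, h(Critical) = 0.5449.
Starting from Healthy, the probability is 0.5913.

0.5913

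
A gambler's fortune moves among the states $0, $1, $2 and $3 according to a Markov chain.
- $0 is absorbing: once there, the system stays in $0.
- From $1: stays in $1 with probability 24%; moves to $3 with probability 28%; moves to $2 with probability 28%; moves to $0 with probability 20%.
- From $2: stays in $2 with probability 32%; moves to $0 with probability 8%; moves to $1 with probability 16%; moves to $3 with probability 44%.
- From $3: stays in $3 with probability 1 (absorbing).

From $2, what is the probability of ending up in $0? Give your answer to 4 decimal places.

0.1966

Let h(s) be the probability of absorption at $0 starting from transient state s. Then h($0) = 1 and h($3) = 0. By first-step analysis:
h($1) = 0.2·1 + 0.24·h($1) + 0.28·h($2) + 0.28·0
h($2) = 0.08·1 + 0.16·h($1) + 0.32·h($2) + 0.44·0
Solving: h($1) = 0.3356, h($2) = 0.1966.
Starting from $2, the probability is 0.1966.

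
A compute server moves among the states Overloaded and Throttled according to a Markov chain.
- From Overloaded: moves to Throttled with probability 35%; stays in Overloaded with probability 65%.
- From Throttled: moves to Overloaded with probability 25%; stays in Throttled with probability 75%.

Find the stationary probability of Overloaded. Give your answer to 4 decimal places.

Let the stationary distribution be π with π = πP and π_1 + π_2 = 1.
π_1 = 0.65·π_1 + 0.25·π_2
Solving with the normalization constraint gives π = (0.4167, 0.5833).
So the stationary probability of Overloaded is 0.4167.

0.4167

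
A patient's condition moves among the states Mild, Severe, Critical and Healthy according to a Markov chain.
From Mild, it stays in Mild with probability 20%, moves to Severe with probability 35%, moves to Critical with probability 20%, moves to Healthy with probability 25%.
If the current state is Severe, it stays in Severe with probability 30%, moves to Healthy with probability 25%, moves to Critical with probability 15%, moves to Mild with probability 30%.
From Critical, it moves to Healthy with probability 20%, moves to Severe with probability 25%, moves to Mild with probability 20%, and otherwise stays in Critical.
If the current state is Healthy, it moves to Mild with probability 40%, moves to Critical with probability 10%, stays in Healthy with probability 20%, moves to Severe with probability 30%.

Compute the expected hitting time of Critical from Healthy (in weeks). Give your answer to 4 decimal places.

6.8272

Let t(s) be the expected number of weeks to first reach Critical from state s, with t(Critical) = 0. Conditioning on the first week:
t(Mild) = 1 + 0.2·t(Mild) + 0.35·t(Severe) + 0.25·t(Healthy)
t(Severe) = 1 + 0.3·t(Mild) + 0.3·t(Severe) + 0.25·t(Healthy)
t(Healthy) = 1 + 0.4·t(Mild) + 0.3·t(Severe) + 0.2·t(Healthy)
Solving: t(Mild) = 6.2465, t(Severe) = 6.5439, t(Healthy) = 6.8272.
Expected weeks from Healthy to Critical: 6.8272.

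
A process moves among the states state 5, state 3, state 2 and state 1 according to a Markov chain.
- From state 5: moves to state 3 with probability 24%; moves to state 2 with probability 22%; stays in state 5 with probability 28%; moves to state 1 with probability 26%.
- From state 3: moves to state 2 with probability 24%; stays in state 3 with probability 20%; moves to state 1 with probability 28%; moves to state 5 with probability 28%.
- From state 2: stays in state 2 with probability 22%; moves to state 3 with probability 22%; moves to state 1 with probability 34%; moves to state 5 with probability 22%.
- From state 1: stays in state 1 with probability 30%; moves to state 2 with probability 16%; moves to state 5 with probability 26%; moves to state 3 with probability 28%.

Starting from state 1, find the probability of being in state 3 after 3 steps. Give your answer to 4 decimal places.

Propagate the distribution vector 3 steps from state 1.
After 0 steps: (0.0000, 0.0000, 0.0000, 1.0000)
After 1 step: (0.2600, 0.2800, 0.1600, 0.3000)
After 2 steps: (0.2644, 0.2376, 0.2076, 0.2904)
After 3 steps: (0.2617, 0.2380, 0.2073, 0.2930)
P(in state 3 after 3 steps) = 0.2380

0.2380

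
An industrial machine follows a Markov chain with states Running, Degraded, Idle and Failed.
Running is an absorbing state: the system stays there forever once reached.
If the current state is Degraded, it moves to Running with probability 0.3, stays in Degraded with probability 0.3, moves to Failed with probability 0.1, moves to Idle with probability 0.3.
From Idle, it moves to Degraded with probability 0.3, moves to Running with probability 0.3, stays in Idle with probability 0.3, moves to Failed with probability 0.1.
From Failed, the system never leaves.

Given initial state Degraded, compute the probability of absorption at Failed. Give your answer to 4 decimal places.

0.2500

Let h(s) be the probability of absorption at Failed starting from transient state s. Then h(Failed) = 1 and h(Running) = 0. By first-step analysis:
h(Degraded) = 0.3·0 + 0.3·h(Degraded) + 0.3·h(Idle) + 0.1·1
h(Idle) = 0.3·0 + 0.3·h(Degraded) + 0.3·h(Idle) + 0.1·1
Solving: h(Degraded) = 0.2500, h(Idle) = 0.2500.
Starting from Degraded, the probability is 0.2500.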